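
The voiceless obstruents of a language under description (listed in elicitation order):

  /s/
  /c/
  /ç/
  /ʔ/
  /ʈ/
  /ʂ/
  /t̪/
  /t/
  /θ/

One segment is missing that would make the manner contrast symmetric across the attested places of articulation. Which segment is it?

place of articulation  stop      fricative
dental            t̪        θ       
alveolar          t         s       
retroflex         ʈ         ʂ       
palatal           c         ç       
glottal           ʔ         —       
The glottal row has no fricative member, so the gap is the glottal fricative /h/.

/h/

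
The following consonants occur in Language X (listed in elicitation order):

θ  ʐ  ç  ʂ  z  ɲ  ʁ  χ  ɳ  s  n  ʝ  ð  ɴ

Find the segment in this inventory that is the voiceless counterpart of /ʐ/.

/ʐ/ is a voiced retroflex fricative.
The voiceless counterpart is a voiceless retroflex fricative — in this inventory, /ʂ/.

/ʂ/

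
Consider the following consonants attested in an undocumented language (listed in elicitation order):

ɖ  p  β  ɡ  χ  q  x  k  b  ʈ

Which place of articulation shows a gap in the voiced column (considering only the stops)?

uvular

place of articulation  voiceless  voiced  
bilabial          p         b       
retroflex         ʈ         ɖ       
velar             k         ɡ       
uvular            q         —       
Every place of articulation has a voiced member except uvular, where /ɢ/ would be expected.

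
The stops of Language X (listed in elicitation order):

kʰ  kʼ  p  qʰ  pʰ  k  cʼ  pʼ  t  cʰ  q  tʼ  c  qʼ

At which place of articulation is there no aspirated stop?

bilabial: plain /p/, aspirated /pʰ/, ejective /pʼ/.
alveolar: plain /t/, aspirated —, ejective /tʼ/.
palatal: plain /c/, aspirated /cʰ/, ejective /cʼ/.
velar: plain /k/, aspirated /kʰ/, ejective /kʼ/.
uvular: plain /q/, aspirated /qʰ/, ejective /qʼ/.
Every place of articulation has an aspirated member except alveolar, where /tʰ/ would be expected.

alveolar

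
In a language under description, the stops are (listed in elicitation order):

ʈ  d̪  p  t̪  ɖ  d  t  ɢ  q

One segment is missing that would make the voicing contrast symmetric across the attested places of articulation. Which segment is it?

Voiceless: /p/ (bilabial), /t̪/ (dental), /t/ (alveolar), /ʈ/ (retroflex), /q/ (uvular).
Voiced: /d̪/ (dental), /d/ (alveolar), /ɖ/ (retroflex), /ɢ/ (uvular).
The bilabial row has no voiced member, so the gap is the voiced bilabial stop /b/.

/b/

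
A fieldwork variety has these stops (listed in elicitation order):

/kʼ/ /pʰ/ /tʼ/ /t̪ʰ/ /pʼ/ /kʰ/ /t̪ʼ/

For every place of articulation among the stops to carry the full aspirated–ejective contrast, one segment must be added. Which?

/tʰ/

place of articulation  aspirated  ejective
bilabial          pʰ        pʼ      
dental            t̪ʰ       t̪ʼ     
alveolar          —         tʼ      
velar             kʰ        kʼ      
The alveolar row has no aspirated member, so the gap is the aspirated alveolar stop /tʰ/.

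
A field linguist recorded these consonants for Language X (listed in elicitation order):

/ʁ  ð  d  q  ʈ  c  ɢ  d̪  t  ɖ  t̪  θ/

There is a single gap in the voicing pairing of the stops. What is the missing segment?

place of articulation  voiceless  voiced  
dental            t̪        d̪      
alveolar          t         d       
retroflex         ʈ         ɖ       
palatal           c         —       
uvular            q         ɢ       
The palatal row has no voiced member, so the gap is the voiced palatal stop /ɟ/.

/ɟ/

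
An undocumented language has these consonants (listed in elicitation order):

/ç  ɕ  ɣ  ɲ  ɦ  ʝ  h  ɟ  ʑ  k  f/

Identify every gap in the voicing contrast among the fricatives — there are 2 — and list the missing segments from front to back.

place of articulation  voiceless  voiced  
labiodental       f         —       
alveolo-palatal   ɕ         ʑ       
palatal           ç         ʝ       
velar             —         ɣ       
glottal           h         ɦ       
Gaps, from front to back: labiodental lacks voiced (/v/); velar lacks voiceless (/x/).

/v/, /x/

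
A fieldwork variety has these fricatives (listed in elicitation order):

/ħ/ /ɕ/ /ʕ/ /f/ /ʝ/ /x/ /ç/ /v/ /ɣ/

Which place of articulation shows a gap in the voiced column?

labiodental: voiceless /f/, voiced /v/.
alveolo-palatal: voiceless /ɕ/, voiced —.
palatal: voiceless /ç/, voiced /ʝ/.
velar: voiceless /x/, voiced /ɣ/.
pharyngeal: voiceless /ħ/, voiced /ʕ/.
Every place of articulation has a voiced member except alveolo-palatal, where /ʑ/ would be expected.

alveolo-palatal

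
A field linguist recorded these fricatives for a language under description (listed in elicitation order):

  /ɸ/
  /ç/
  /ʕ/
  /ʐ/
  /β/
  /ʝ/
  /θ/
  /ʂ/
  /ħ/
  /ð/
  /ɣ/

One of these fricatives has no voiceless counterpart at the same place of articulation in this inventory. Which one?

Bilabial: /ɸ/ ~ /β/
Dental: /θ/ ~ /ð/
Retroflex: /ʂ/ ~ /ʐ/
Palatal: /ç/ ~ /ʝ/
Pharyngeal: /ħ/ ~ /ʕ/
Velar: only /ɣ/ (voiced); no voiceless partner.
So /ɣ/ is the unpaired segment.

/ɣ/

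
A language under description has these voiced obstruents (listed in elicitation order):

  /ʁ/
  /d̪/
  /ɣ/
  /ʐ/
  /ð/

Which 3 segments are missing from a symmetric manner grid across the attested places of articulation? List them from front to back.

dental: stop /d̪/, fricative /ð/.
retroflex: stop —, fricative /ʐ/.
velar: stop —, fricative /ɣ/.
uvular: stop —, fricative /ʁ/.
Gaps, from front to back: retroflex lacks stop (/ɖ/); velar lacks stop (/ɡ/); uvular lacks stop (/ɢ/).

/ɖ/, /ɡ/, /ɢ/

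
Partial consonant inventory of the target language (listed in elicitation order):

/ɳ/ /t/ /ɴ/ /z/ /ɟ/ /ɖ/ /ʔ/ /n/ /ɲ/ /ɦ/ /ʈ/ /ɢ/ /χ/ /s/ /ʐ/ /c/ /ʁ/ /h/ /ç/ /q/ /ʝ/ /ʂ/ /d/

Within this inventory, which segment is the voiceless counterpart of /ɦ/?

/h/

/ɦ/ is a voiced glottal fricative.
The voiceless counterpart is a voiceless glottal fricative — in this inventory, /h/.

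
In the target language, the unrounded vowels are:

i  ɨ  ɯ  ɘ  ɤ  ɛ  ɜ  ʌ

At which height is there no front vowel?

high-mid

Front: /i/ (high), /ɛ/ (low-mid).
Central: /ɨ/ (high), /ɘ/ (high-mid), /ɜ/ (low-mid).
Back: /ɯ/ (high), /ɤ/ (high-mid), /ʌ/ (low-mid).
Every height has a front member except high-mid, where /e/ would be expected.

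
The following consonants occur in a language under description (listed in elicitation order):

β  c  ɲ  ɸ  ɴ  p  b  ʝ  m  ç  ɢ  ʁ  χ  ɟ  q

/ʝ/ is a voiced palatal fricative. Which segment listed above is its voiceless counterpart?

/ç/

The voiceless counterpart is a voiceless palatal fricative — in this inventory, /ç/.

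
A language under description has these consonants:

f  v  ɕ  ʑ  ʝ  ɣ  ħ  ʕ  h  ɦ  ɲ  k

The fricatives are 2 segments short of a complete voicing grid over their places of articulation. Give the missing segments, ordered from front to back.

Voiceless: /f/ (labiodental), /ɕ/ (alveolo-palatal), /ħ/ (pharyngeal), /h/ (glottal).
Voiced: /v/ (labiodental), /ʑ/ (alveolo-palatal), /ʝ/ (palatal), /ɣ/ (velar), /ʕ/ (pharyngeal), /ɦ/ (glottal).
Gaps, from front to back: palatal lacks voiceless (/ç/); velar lacks voiceless (/x/).

/ç/, /x/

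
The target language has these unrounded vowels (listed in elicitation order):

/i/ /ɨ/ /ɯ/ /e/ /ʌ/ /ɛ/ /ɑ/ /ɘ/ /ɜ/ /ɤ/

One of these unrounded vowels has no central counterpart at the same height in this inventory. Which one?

High: /i/ ~ /ɨ/ ~ /ɯ/
High-mid: /e/ ~ /ɘ/ ~ /ɤ/
Low-mid: /ɛ/ ~ /ɜ/ ~ /ʌ/
Low: only /ɑ/ (back); no central partner.
So /ɑ/ is the unpaired segment.

/ɑ/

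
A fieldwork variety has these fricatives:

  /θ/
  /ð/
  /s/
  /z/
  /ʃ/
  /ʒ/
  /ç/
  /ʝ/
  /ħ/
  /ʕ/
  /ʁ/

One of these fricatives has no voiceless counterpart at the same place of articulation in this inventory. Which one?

Dental: /θ/ ~ /ð/
Alveolar: /s/ ~ /z/
Postalveolar: /ʃ/ ~ /ʒ/
Palatal: /ç/ ~ /ʝ/
Pharyngeal: /ħ/ ~ /ʕ/
Uvular: only /ʁ/ (voiced); no voiceless partner.
So /ʁ/ is the unpaired segment.

/ʁ/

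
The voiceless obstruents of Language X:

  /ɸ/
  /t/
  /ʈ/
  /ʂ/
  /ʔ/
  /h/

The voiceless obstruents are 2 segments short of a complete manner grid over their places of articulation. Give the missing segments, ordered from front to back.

Stop: /t/ (alveolar), /ʈ/ (retroflex), /ʔ/ (glottal).
Fricative: /ɸ/ (bilabial), /ʂ/ (retroflex), /h/ (glottal).
Gaps, from front to back: bilabial lacks stop (/p/); alveolar lacks fricative (/s/).

/p/, /s/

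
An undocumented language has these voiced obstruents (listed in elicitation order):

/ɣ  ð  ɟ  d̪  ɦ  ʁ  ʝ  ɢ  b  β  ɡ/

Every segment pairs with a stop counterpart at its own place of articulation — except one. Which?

/ɦ/

Bilabial: /b/ ~ /β/
Dental: /d̪/ ~ /ð/
Palatal: /ɟ/ ~ /ʝ/
Velar: /ɡ/ ~ /ɣ/
Uvular: /ɢ/ ~ /ʁ/
Glottal: only /ɦ/ (fricative); no stop partner.
So /ɦ/ is the unpaired segment.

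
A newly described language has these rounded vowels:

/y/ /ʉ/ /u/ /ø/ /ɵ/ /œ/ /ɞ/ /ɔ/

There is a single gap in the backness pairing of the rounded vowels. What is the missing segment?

/o/

Front: /y/ (high), /ø/ (high-mid), /œ/ (low-mid).
Central: /ʉ/ (high), /ɵ/ (high-mid), /ɞ/ (low-mid).
Back: /u/ (high), /ɔ/ (low-mid).
The high-mid row has no back member, so the gap is the high-mid back rounded vowel /o/.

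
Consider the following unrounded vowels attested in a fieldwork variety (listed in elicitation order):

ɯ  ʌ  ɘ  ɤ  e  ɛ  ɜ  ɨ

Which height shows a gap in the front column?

high

Front: /e/ (high-mid), /ɛ/ (low-mid).
Central: /ɨ/ (high), /ɘ/ (high-mid), /ɜ/ (low-mid).
Back: /ɯ/ (high), /ɤ/ (high-mid), /ʌ/ (low-mid).
Every height has a front member except high, where /i/ would be expected.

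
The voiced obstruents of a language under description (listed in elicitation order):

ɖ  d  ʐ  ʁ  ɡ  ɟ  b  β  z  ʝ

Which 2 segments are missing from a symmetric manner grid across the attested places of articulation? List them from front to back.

/ɣ/, /ɢ/

place of articulation  stop      fricative
bilabial          b         β       
alveolar          d         z       
retroflex         ɖ         ʐ       
palatal           ɟ         ʝ       
velar             ɡ         —       
uvular            —         ʁ       
Gaps, from front to back: velar lacks fricative (/ɣ/); uvular lacks stop (/ɢ/).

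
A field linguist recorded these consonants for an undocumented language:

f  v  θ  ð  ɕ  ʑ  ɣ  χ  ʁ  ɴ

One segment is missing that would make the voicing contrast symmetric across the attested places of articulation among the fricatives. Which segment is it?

labiodental: voiceless /f/, voiced /v/.
dental: voiceless /θ/, voiced /ð/.
alveolo-palatal: voiceless /ɕ/, voiced /ʑ/.
velar: voiceless —, voiced /ɣ/.
uvular: voiceless /χ/, voiced /ʁ/.
The velar row has no voiceless member, so the gap is the voiceless velar fricative /x/.

/x/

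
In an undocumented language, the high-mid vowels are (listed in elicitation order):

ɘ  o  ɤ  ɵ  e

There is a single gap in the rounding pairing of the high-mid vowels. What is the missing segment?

/ø/

Unrounded: /e/ (front), /ɘ/ (central), /ɤ/ (back).
Rounded: /ɵ/ (central), /o/ (back).
The front row has no rounded member, so the gap is the front rounded vowel /ø/.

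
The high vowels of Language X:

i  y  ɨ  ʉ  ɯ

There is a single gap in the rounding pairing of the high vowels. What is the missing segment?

/u/

backness          unrounded  rounded 
front             i         y       
central           ɨ         ʉ       
back              ɯ         —       
The back row has no rounded member, so the gap is the back rounded vowel /u/.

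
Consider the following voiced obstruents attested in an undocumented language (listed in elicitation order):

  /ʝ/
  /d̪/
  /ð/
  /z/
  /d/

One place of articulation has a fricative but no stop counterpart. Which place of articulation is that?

palatal

dental: stop /d̪/, fricative /ð/.
alveolar: stop /d/, fricative /z/.
palatal: stop —, fricative /ʝ/.
Every place of articulation has a stop member except palatal, where /ɟ/ would be expected.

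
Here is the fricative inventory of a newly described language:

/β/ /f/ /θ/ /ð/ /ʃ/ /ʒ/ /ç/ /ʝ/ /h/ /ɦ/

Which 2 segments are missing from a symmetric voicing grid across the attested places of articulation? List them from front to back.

place of articulation  voiceless  voiced  
bilabial          —         β       
labiodental       f         —       
dental            θ         ð       
postalveolar      ʃ         ʒ       
palatal           ç         ʝ       
glottal           h         ɦ       
Gaps, from front to back: bilabial lacks voiceless (/ɸ/); labiodental lacks voiced (/v/).

/ɸ/, /v/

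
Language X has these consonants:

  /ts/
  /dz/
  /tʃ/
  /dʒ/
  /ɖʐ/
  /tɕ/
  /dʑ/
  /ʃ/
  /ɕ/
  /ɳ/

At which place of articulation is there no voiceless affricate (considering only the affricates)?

Voiceless: /ts/ (alveolar), /tʃ/ (postalveolar), /tɕ/ (alveolo-palatal).
Voiced: /dz/ (alveolar), /dʒ/ (postalveolar), /ɖʐ/ (retroflex), /dʑ/ (alveolo-palatal).
Every place of articulation has a voiceless member except retroflex, where /ʈʂ/ would be expected.

retroflex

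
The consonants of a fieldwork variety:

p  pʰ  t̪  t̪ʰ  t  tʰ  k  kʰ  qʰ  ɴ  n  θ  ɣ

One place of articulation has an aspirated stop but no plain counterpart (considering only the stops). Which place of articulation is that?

uvular

bilabial: plain /p/, aspirated /pʰ/.
dental: plain /t̪/, aspirated /t̪ʰ/.
alveolar: plain /t/, aspirated /tʰ/.
velar: plain /k/, aspirated /kʰ/.
uvular: plain —, aspirated /qʰ/.
Every place of articulation has a plain member except uvular, where /q/ would be expected.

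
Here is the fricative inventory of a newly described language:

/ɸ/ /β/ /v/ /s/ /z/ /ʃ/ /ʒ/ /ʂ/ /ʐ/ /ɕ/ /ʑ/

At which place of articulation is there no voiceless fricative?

labiodental

bilabial: voiceless /ɸ/, voiced /β/.
labiodental: voiceless —, voiced /v/.
alveolar: voiceless /s/, voiced /z/.
postalveolar: voiceless /ʃ/, voiced /ʒ/.
retroflex: voiceless /ʂ/, voiced /ʐ/.
alveolo-palatal: voiceless /ɕ/, voiced /ʑ/.
Every place of articulation has a voiceless member except labiodental, where /f/ would be expected.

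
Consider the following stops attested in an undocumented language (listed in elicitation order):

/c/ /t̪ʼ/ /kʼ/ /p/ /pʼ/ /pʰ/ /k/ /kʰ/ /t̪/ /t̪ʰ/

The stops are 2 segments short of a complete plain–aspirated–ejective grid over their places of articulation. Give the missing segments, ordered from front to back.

bilabial: plain /p/, aspirated /pʰ/, ejective /pʼ/.
dental: plain /t̪/, aspirated /t̪ʰ/, ejective /t̪ʼ/.
palatal: plain /c/, aspirated —, ejective —.
velar: plain /k/, aspirated /kʰ/, ejective /kʼ/.
Gaps, from front to back: palatal lacks aspirated (/cʰ/); palatal lacks ejective (/cʼ/).

/cʰ/, /cʼ/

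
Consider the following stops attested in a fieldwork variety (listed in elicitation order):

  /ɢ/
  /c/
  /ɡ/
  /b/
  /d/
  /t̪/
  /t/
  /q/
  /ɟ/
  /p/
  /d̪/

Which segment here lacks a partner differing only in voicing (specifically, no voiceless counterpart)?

Bilabial: /p/ ~ /b/
Dental: /t̪/ ~ /d̪/
Alveolar: /t/ ~ /d/
Palatal: /c/ ~ /ɟ/
Uvular: /q/ ~ /ɢ/
Velar: only /ɡ/ (voiced); no voiceless partner.
So /ɡ/ is the unpaired segment.

/ɡ/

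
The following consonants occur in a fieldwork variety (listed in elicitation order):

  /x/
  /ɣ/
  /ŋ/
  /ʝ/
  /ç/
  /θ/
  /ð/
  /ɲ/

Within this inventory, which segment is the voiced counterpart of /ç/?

/ʝ/

/ç/ is a voiceless palatal fricative.
The voiced counterpart is a voiced palatal fricative — in this inventory, /ʝ/.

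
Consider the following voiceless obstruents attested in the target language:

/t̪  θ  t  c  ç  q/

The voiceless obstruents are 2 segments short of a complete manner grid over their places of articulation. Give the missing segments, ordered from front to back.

/s/, /χ/

Stop: /t̪/ (dental), /t/ (alveolar), /c/ (palatal), /q/ (uvular).
Fricative: /θ/ (dental), /ç/ (palatal).
Gaps, from front to back: alveolar lacks fricative (/s/); uvular lacks fricative (/χ/).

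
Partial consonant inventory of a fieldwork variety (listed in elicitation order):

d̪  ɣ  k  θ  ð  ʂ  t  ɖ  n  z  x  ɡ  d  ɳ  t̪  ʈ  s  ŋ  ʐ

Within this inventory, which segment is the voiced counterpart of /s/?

/z/

/s/ is a voiceless alveolar fricative.
The voiced counterpart is a voiced alveolar fricative — in this inventory, /z/.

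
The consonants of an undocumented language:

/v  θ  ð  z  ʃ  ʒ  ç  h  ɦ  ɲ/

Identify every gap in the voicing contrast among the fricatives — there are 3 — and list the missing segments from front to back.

Voiceless: /θ/ (dental), /ʃ/ (postalveolar), /ç/ (palatal), /h/ (glottal).
Voiced: /v/ (labiodental), /ð/ (dental), /z/ (alveolar), /ʒ/ (postalveolar), /ɦ/ (glottal).
Gaps, from front to back: labiodental lacks voiceless (/f/); alveolar lacks voiceless (/s/); palatal lacks voiced (/ʝ/).

/f/, /s/, /ʝ/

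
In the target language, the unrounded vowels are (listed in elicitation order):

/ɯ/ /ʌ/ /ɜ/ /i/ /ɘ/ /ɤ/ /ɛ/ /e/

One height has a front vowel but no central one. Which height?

high

high: front /i/, central —, back /ɯ/.
high-mid: front /e/, central /ɘ/, back /ɤ/.
low-mid: front /ɛ/, central /ɜ/, back /ʌ/.
Every height has a central member except high, where /ɨ/ would be expected.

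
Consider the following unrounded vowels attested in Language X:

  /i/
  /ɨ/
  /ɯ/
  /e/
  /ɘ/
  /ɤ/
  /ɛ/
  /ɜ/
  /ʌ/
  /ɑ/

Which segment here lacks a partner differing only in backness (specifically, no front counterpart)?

/ɑ/

High: /i/ ~ /ɨ/ ~ /ɯ/
High-mid: /e/ ~ /ɘ/ ~ /ɤ/
Low-mid: /ɛ/ ~ /ɜ/ ~ /ʌ/
Low: only /ɑ/ (back); no front partner.
So /ɑ/ is the unpaired segment.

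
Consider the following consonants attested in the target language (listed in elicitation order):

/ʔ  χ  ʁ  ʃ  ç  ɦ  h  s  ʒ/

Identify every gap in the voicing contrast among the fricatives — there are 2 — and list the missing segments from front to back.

/z/, /ʝ/

Voiceless: /s/ (alveolar), /ʃ/ (postalveolar), /ç/ (palatal), /χ/ (uvular), /h/ (glottal).
Voiced: /ʒ/ (postalveolar), /ʁ/ (uvular), /ɦ/ (glottal).
Gaps, from front to back: alveolar lacks voiced (/z/); palatal lacks voiced (/ʝ/).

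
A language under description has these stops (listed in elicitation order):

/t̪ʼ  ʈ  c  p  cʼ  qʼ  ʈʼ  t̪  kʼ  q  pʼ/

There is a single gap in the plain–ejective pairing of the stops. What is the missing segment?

Plain: /p/ (bilabial), /t̪/ (dental), /ʈ/ (retroflex), /c/ (palatal), /q/ (uvular).
Ejective: /pʼ/ (bilabial), /t̪ʼ/ (dental), /ʈʼ/ (retroflex), /cʼ/ (palatal), /kʼ/ (velar), /qʼ/ (uvular).
The velar row has no plain member, so the gap is the plain velar stop /k/.

/k/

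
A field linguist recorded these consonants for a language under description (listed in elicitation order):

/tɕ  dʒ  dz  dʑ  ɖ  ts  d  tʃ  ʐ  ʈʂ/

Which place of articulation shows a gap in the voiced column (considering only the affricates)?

alveolar: voiceless /ts/, voiced /dz/.
postalveolar: voiceless /tʃ/, voiced /dʒ/.
retroflex: voiceless /ʈʂ/, voiced —.
alveolo-palatal: voiceless /tɕ/, voiced /dʑ/.
Every place of articulation has a voiced member except retroflex, where /ɖʐ/ would be expected.

retroflex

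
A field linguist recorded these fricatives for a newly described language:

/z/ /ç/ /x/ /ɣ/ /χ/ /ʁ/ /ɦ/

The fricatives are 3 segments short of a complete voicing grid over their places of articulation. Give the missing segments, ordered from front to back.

/s/, /ʝ/, /h/

alveolar: voiceless —, voiced /z/.
palatal: voiceless /ç/, voiced —.
velar: voiceless /x/, voiced /ɣ/.
uvular: voiceless /χ/, voiced /ʁ/.
glottal: voiceless —, voiced /ɦ/.
Gaps, from front to back: alveolar lacks voiceless (/s/); palatal lacks voiced (/ʝ/); glottal lacks voiceless (/h/).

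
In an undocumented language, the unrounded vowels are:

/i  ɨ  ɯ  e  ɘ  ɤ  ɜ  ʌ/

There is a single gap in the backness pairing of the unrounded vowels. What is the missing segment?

/ɛ/

high: front /i/, central /ɨ/, back /ɯ/.
high-mid: front /e/, central /ɘ/, back /ɤ/.
low-mid: front —, central /ɜ/, back /ʌ/.
The low-mid row has no front member, so the gap is the low-mid front unrounded vowel /ɛ/.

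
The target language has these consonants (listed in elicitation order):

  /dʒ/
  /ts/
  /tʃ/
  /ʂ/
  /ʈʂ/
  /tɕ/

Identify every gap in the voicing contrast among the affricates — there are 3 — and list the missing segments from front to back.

/dz/, /ɖʐ/, /dʑ/

alveolar: voiceless /ts/, voiced —.
postalveolar: voiceless /tʃ/, voiced /dʒ/.
retroflex: voiceless /ʈʂ/, voiced —.
alveolo-palatal: voiceless /tɕ/, voiced —.
Gaps, from front to back: alveolar lacks voiced (/dz/); retroflex lacks voiced (/ɖʐ/); alveolo-palatal lacks voiced (/dʑ/).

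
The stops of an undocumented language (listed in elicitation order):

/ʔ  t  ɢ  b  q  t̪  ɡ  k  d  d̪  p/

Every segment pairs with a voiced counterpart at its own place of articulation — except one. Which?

/ʔ/

Bilabial: /p/ ~ /b/
Dental: /t̪/ ~ /d̪/
Alveolar: /t/ ~ /d/
Velar: /k/ ~ /ɡ/
Uvular: /q/ ~ /ɢ/
Glottal: only /ʔ/ (voiceless); no voiced partner.
So /ʔ/ is the unpaired segment.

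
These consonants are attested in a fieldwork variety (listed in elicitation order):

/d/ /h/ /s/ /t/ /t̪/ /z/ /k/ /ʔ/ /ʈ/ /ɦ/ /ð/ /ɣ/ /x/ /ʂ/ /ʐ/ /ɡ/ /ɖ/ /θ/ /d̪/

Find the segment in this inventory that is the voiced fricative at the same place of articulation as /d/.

/z/

/d/ is a voiced alveolar stop.
The voiced fricative at the same place is a voiced alveolar fricative — in this inventory, /z/.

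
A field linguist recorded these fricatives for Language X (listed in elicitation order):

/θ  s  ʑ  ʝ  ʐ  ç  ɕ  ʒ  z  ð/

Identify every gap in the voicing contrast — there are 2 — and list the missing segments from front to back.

Voiceless: /θ/ (dental), /s/ (alveolar), /ɕ/ (alveolo-palatal), /ç/ (palatal).
Voiced: /ð/ (dental), /z/ (alveolar), /ʒ/ (postalveolar), /ʐ/ (retroflex), /ʑ/ (alveolo-palatal), /ʝ/ (palatal).
Gaps, from front to back: postalveolar lacks voiceless (/ʃ/); retroflex lacks voiceless (/ʂ/).

/ʃ/, /ʂ/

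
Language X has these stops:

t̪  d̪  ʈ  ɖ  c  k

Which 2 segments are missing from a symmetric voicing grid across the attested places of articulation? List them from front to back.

dental: voiceless /t̪/, voiced /d̪/.
retroflex: voiceless /ʈ/, voiced /ɖ/.
palatal: voiceless /c/, voiced —.
velar: voiceless /k/, voiced —.
Gaps, from front to back: palatal lacks voiced (/ɟ/); velar lacks voiced (/ɡ/).

/ɟ/, /ɡ/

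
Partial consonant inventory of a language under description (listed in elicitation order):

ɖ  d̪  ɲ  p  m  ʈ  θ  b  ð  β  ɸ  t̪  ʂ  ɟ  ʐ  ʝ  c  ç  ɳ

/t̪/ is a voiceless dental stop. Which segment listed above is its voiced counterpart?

The voiced counterpart is a voiced dental stop — in this inventory, /d̪/.

/d̪/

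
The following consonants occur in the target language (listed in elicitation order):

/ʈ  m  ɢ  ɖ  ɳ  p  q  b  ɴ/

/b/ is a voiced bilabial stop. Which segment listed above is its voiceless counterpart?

The voiceless counterpart is a voiceless bilabial stop — in this inventory, /p/.

/p/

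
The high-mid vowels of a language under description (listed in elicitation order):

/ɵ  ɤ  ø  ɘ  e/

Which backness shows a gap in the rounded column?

back

backness          unrounded  rounded 
front             e         ø       
central           ɘ         ɵ       
back              ɤ         —       
Every backness has a rounded member except back, where /o/ would be expected.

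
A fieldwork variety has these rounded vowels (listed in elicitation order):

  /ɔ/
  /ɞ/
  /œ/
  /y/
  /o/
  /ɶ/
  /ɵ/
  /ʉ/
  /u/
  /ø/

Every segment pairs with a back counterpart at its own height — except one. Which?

/ɶ/

High: /y/ ~ /ʉ/ ~ /u/
High-mid: /ø/ ~ /ɵ/ ~ /o/
Low-mid: /œ/ ~ /ɞ/ ~ /ɔ/
Low: only /ɶ/ (front); no back partner.
So /ɶ/ is the unpaired segment.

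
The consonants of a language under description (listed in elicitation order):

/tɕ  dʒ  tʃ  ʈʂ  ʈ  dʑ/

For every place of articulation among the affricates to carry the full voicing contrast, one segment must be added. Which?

/ɖʐ/

Voiceless: /tʃ/ (postalveolar), /ʈʂ/ (retroflex), /tɕ/ (alveolo-palatal).
Voiced: /dʒ/ (postalveolar), /dʑ/ (alveolo-palatal).
The retroflex row has no voiced member, so the gap is the voiced retroflex affricate /ɖʐ/.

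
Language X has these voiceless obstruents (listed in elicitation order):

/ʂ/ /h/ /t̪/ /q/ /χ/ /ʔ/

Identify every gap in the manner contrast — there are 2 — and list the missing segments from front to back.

/θ/, /ʈ/

Stop: /t̪/ (dental), /q/ (uvular), /ʔ/ (glottal).
Fricative: /ʂ/ (retroflex), /χ/ (uvular), /h/ (glottal).
Gaps, from front to back: dental lacks fricative (/θ/); retroflex lacks stop (/ʈ/).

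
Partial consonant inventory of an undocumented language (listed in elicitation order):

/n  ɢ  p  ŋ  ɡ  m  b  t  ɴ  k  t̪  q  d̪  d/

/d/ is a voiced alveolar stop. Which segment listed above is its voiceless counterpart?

/t/

The voiceless counterpart is a voiceless alveolar stop — in this inventory, /t/.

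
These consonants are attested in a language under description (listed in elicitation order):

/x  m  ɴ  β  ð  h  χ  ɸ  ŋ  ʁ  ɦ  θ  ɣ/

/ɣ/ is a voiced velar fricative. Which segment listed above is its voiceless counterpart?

/x/

The voiceless counterpart is a voiceless velar fricative — in this inventory, /x/.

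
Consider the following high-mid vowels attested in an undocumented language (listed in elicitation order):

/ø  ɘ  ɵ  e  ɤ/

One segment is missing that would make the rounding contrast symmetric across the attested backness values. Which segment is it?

/o/

Unrounded: /e/ (front), /ɘ/ (central), /ɤ/ (back).
Rounded: /ø/ (front), /ɵ/ (central).
The back row has no rounded member, so the gap is the back rounded vowel /o/.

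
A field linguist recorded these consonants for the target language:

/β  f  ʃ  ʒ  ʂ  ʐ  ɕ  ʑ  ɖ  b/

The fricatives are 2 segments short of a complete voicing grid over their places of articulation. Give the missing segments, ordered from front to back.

place of articulation  voiceless  voiced  
bilabial          —         β       
labiodental       f         —       
postalveolar      ʃ         ʒ       
retroflex         ʂ         ʐ       
alveolo-palatal   ɕ         ʑ       
Gaps, from front to back: bilabial lacks voiceless (/ɸ/); labiodental lacks voiced (/v/).

/ɸ/, /v/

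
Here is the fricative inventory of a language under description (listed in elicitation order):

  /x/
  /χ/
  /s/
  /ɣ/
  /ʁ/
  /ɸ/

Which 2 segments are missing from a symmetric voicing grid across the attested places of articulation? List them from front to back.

/β/, /z/

Voiceless: /ɸ/ (bilabial), /s/ (alveolar), /x/ (velar), /χ/ (uvular).
Voiced: /ɣ/ (velar), /ʁ/ (uvular).
Gaps, from front to back: bilabial lacks voiced (/β/); alveolar lacks voiced (/z/).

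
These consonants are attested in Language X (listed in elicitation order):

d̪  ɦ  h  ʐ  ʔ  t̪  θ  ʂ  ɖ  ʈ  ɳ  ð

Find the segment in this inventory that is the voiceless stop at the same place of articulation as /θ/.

/t̪/

/θ/ is a voiceless dental fricative.
The voiceless stop at the same place is a voiceless dental stop — in this inventory, /t̪/.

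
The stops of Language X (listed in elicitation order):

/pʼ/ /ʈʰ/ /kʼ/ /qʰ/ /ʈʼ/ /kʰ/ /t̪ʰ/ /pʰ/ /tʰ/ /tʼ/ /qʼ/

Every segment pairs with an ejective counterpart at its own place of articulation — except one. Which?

/t̪ʰ/

Bilabial: /pʰ/ ~ /pʼ/
Alveolar: /tʰ/ ~ /tʼ/
Retroflex: /ʈʰ/ ~ /ʈʼ/
Velar: /kʰ/ ~ /kʼ/
Uvular: /qʰ/ ~ /qʼ/
Dental: only /t̪ʰ/ (aspirated); no ejective partner.
So /t̪ʰ/ is the unpaired segment.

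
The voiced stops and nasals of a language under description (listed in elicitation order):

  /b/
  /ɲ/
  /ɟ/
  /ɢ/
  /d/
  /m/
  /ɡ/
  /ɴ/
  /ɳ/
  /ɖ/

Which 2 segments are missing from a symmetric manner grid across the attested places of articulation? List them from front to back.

/n/, /ŋ/

place of articulation  oral stop  nasal   
bilabial          b         m       
alveolar          d         —       
retroflex         ɖ         ɳ       
palatal           ɟ         ɲ       
velar             ɡ         —       
uvular            ɢ         ɴ       
Gaps, from front to back: alveolar lacks nasal (/n/); velar lacks nasal (/ŋ/).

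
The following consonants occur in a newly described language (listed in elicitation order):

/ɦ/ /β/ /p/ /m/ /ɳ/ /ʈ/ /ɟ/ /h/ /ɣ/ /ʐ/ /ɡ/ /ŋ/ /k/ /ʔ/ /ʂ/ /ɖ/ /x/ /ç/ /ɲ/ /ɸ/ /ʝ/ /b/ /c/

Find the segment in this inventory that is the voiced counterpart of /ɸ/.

/ɸ/ is a voiceless bilabial fricative.
The voiced counterpart is a voiced bilabial fricative — in this inventory, /β/.

/β/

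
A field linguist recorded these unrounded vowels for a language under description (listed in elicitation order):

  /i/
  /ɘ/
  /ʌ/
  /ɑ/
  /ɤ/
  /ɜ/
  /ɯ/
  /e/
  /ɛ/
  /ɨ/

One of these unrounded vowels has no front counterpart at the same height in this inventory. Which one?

/ɑ/

High: /i/ ~ /ɨ/ ~ /ɯ/
High-mid: /e/ ~ /ɘ/ ~ /ɤ/
Low-mid: /ɛ/ ~ /ɜ/ ~ /ʌ/
Low: only /ɑ/ (back); no front partner.
So /ɑ/ is the unpaired segment.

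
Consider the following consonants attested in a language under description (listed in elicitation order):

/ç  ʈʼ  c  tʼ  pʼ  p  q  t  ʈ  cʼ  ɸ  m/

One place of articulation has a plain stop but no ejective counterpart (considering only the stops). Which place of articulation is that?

uvular

place of articulation  plain     ejective
bilabial          p         pʼ      
alveolar          t         tʼ      
retroflex         ʈ         ʈʼ      
palatal           c         cʼ      
uvular            q         —       
Every place of articulation has an ejective member except uvular, where /qʼ/ would be expected.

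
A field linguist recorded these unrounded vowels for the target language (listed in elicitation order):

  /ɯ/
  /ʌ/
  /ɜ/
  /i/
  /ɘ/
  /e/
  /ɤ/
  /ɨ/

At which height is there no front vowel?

height            front     central   back    
high              i         ɨ         ɯ       
high-mid          e         ɘ         ɤ       
low-mid           —         ɜ         ʌ       
Every height has a front member except low-mid, where /ɛ/ would be expected.

low-mid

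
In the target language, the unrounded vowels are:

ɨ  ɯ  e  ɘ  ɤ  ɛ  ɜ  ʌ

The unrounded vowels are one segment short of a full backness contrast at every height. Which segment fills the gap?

high: front —, central /ɨ/, back /ɯ/.
high-mid: front /e/, central /ɘ/, back /ɤ/.
low-mid: front /ɛ/, central /ɜ/, back /ʌ/.
The high row has no front member, so the gap is the high front unrounded vowel /i/.

/i/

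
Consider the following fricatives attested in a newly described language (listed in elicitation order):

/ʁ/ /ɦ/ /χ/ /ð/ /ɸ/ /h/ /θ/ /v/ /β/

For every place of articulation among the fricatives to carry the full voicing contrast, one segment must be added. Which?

place of articulation  voiceless  voiced  
bilabial          ɸ         β       
labiodental       —         v       
dental            θ         ð       
uvular            χ         ʁ       
glottal           h         ɦ       
The labiodental row has no voiceless member, so the gap is the voiceless labiodental fricative /f/.

/f/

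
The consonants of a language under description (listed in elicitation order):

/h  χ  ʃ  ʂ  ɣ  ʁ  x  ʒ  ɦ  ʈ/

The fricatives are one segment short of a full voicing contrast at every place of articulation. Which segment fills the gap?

/ʐ/

postalveolar: voiceless /ʃ/, voiced /ʒ/.
retroflex: voiceless /ʂ/, voiced —.
velar: voiceless /x/, voiced /ɣ/.
uvular: voiceless /χ/, voiced /ʁ/.
glottal: voiceless /h/, voiced /ɦ/.
The retroflex row has no voiced member, so the gap is the voiced retroflex fricative /ʐ/.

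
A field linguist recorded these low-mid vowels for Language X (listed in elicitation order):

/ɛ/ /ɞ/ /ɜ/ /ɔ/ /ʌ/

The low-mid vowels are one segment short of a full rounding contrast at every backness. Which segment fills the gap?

backness          unrounded  rounded 
front             ɛ         —       
central           ɜ         ɞ       
back              ʌ         ɔ       
The front row has no rounded member, so the gap is the front rounded vowel /œ/.

/œ/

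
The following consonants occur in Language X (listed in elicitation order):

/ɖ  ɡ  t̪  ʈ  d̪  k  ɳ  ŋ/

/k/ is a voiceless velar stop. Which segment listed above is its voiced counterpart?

/ɡ/

The voiced counterpart is a voiced velar stop — in this inventory, /ɡ/.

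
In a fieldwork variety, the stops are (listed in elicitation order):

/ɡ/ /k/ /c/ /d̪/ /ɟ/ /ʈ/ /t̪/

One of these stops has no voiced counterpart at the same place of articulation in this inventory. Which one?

Dental: /t̪/ ~ /d̪/
Palatal: /c/ ~ /ɟ/
Velar: /k/ ~ /ɡ/
Retroflex: only /ʈ/ (voiceless); no voiced partner.
So /ʈ/ is the unpaired segment.

/ʈ/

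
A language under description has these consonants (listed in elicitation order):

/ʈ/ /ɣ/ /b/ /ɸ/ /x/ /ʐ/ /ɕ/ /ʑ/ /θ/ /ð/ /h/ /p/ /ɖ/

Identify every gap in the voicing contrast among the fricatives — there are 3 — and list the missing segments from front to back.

/β/, /ʂ/, /ɦ/

place of articulation  voiceless  voiced  
bilabial          ɸ         —       
dental            θ         ð       
retroflex         —         ʐ       
alveolo-palatal   ɕ         ʑ       
velar             x         ɣ       
glottal           h         —       
Gaps, from front to back: bilabial lacks voiced (/β/); retroflex lacks voiceless (/ʂ/); glottal lacks voiced (/ɦ/).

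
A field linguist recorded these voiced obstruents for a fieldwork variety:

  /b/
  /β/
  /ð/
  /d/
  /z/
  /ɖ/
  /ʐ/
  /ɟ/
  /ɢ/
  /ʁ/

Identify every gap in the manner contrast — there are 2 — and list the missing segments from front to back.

/d̪/, /ʝ/

bilabial: stop /b/, fricative /β/.
dental: stop —, fricative /ð/.
alveolar: stop /d/, fricative /z/.
retroflex: stop /ɖ/, fricative /ʐ/.
palatal: stop /ɟ/, fricative —.
uvular: stop /ɢ/, fricative /ʁ/.
Gaps, from front to back: dental lacks stop (/d̪/); palatal lacks fricative (/ʝ/).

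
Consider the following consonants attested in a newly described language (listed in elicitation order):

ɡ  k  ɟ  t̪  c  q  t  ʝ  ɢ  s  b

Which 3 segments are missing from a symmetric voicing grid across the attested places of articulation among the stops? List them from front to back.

bilabial: voiceless —, voiced /b/.
dental: voiceless /t̪/, voiced —.
alveolar: voiceless /t/, voiced —.
palatal: voiceless /c/, voiced /ɟ/.
velar: voiceless /k/, voiced /ɡ/.
uvular: voiceless /q/, voiced /ɢ/.
Gaps, from front to back: bilabial lacks voiceless (/p/); dental lacks voiced (/d̪/); alveolar lacks voiced (/d/).

/p/, /d̪/, /d/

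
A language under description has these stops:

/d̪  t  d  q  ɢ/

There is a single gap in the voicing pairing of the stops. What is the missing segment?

/t̪/

dental: voiceless —, voiced /d̪/.
alveolar: voiceless /t/, voiced /d/.
uvular: voiceless /q/, voiced /ɢ/.
The dental row has no voiceless member, so the gap is the voiceless dental stop /t̪/.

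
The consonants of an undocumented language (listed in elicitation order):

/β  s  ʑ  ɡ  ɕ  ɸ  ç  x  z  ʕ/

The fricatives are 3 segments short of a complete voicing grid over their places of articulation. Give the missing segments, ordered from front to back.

/ʝ/, /ɣ/, /ħ/

bilabial: voiceless /ɸ/, voiced /β/.
alveolar: voiceless /s/, voiced /z/.
alveolo-palatal: voiceless /ɕ/, voiced /ʑ/.
palatal: voiceless /ç/, voiced —.
velar: voiceless /x/, voiced —.
pharyngeal: voiceless —, voiced /ʕ/.
Gaps, from front to back: palatal lacks voiced (/ʝ/); velar lacks voiced (/ɣ/); pharyngeal lacks voiceless (/ħ/).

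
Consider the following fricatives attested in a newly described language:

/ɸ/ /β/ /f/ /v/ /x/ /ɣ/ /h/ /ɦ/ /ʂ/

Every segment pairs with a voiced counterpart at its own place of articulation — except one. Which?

/ʂ/

Bilabial: /ɸ/ ~ /β/
Labiodental: /f/ ~ /v/
Velar: /x/ ~ /ɣ/
Glottal: /h/ ~ /ɦ/
Retroflex: only /ʂ/ (voiceless); no voiced partner.
So /ʂ/ is the unpaired segment.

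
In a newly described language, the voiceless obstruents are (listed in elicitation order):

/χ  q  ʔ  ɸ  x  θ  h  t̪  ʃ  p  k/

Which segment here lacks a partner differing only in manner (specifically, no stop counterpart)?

/ʃ/

Bilabial: /p/ ~ /ɸ/
Dental: /t̪/ ~ /θ/
Velar: /k/ ~ /x/
Uvular: /q/ ~ /χ/
Glottal: /ʔ/ ~ /h/
Postalveolar: only /ʃ/ (fricative); no stop partner.
So /ʃ/ is the unpaired segment.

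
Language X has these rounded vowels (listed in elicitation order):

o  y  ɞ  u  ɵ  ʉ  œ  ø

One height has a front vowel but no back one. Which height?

low-mid

high: front /y/, central /ʉ/, back /u/.
high-mid: front /ø/, central /ɵ/, back /o/.
low-mid: front /œ/, central /ɞ/, back —.
Every height has a back member except low-mid, where /ɔ/ would be expected.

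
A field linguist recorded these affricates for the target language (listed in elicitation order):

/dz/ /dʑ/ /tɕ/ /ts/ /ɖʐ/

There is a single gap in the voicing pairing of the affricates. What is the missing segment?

/ʈʂ/

Voiceless: /ts/ (alveolar), /tɕ/ (alveolo-palatal).
Voiced: /dz/ (alveolar), /ɖʐ/ (retroflex), /dʑ/ (alveolo-palatal).
The retroflex row has no voiceless member, so the gap is the voiceless retroflex affricate /ʈʂ/.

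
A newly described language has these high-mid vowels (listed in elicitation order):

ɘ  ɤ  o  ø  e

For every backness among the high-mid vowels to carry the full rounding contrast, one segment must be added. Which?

backness          unrounded  rounded 
front             e         ø       
central           ɘ         —       
back              ɤ         o       
The central row has no rounded member, so the gap is the central rounded vowel /ɵ/.

/ɵ/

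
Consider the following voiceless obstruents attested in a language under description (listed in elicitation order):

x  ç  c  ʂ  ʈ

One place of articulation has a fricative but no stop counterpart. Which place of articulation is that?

retroflex: stop /ʈ/, fricative /ʂ/.
palatal: stop /c/, fricative /ç/.
velar: stop —, fricative /x/.
Every place of articulation has a stop member except velar, where /k/ would be expected.

velar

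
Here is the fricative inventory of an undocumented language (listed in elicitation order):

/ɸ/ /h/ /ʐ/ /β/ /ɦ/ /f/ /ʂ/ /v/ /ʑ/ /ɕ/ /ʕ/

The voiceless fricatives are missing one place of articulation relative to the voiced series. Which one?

place of articulation  voiceless  voiced  
bilabial          ɸ         β       
labiodental       f         v       
retroflex         ʂ         ʐ       
alveolo-palatal   ɕ         ʑ       
pharyngeal        —         ʕ       
glottal           h         ɦ       
Every place of articulation has a voiceless member except pharyngeal, where /ħ/ would be expected.

pharyngeal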